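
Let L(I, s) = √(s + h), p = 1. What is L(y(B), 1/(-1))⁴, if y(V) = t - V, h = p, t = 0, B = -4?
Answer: 0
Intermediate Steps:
h = 1
y(V) = -V (y(V) = 0 - V = -V)
L(I, s) = √(1 + s) (L(I, s) = √(s + 1) = √(1 + s))
L(y(B), 1/(-1))⁴ = (√(1 + 1/(-1)))⁴ = (√(1 - 1))⁴ = (√0)⁴ = 0⁴ = 0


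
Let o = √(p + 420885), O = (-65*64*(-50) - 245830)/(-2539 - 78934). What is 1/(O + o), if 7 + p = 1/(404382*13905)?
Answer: -168257965712136300/152513751308474177089483 + 6380069157*√1357723871993402693510/152513751308474177089483 ≈ 0.0015403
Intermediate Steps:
p = -39360521969/5622931710 (p = -7 + 1/(404382*13905) = -7 + (1/404382)*(1/13905) = -7 + 1/5622931710 = -39360521969/5622931710 ≈ -7.0000)
O = 37830/81473 (O = (-4160*(-50) - 245830)/(-81473) = (208000 - 245830)*(-1/81473) = -37830*(-1/81473) = 37830/81473 ≈ 0.46433)
o = √1357723871993402693510/56797290 (o = √(-39360521969/5622931710 + 420885) = √(2366568252241381/5622931710) = √1357723871993402693510/56797290 ≈ 648.75)
1/(O + o) = 1/(37830/81473 + √1357723871993402693510/56797290)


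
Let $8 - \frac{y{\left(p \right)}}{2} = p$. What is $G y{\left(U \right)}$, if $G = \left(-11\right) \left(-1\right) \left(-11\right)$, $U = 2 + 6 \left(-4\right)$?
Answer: $-7260$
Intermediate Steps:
$U = -22$ ($U = 2 - 24 = -22$)
$y{\left(p \right)} = 16 - 2 p$
$G = -121$ ($G = 11 \left(-11\right) = -121$)
$G y{\left(U \right)} = - 121 \left(16 - -44\right) = - 121 \left(16 + 44\right) = \left(-121\right) 60 = -7260$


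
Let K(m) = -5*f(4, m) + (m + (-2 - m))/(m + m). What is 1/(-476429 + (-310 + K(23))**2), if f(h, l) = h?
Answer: -529/194407660 ≈ -2.7211e-6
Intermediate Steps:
K(m) = -20 - 1/m (K(m) = -5*4 + (m + (-2 - m))/(m + m) = -20 - 2*1/(2*m) = -20 - 1/m)
1/(-476429 + (-310 + K(23))**2) = 1/(-476429 + (-310 + (-20 - 1/23))**2) = 1/(-476429 + (-310 - 461/23)**2) = 1/(-476429 + (-7591/23)**2) = 1/(-476429 + 57623281/529) = 1/(-194407660/529) = -529/194407660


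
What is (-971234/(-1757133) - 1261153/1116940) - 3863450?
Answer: -7582454976519569389/1962612133020 ≈ -3.8635e+6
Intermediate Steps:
(-971234/(-1757133) - 1261153/1116940) - 3863450 = (-971234*(-1/1757133) - 1261153*1/1116940) - 3863450 = (971234/1757133 - 1261153/1116940) - 3863450 = -1131203450389/1962612133020 - 3863450 = -7582454976519569389/1962612133020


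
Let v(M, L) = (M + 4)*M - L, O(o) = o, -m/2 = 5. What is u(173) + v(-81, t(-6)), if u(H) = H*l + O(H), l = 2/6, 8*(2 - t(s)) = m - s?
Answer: 38791/6 ≈ 6465.2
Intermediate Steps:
m = -10 (m = -2*5 = -10)
t(s) = 13/4 + s/8 (t(s) = 2 - (-10 - s)/8 = 2 + (5/4 + s/8) = 13/4 + s/8)
l = 1/3 (l = 2*(1/6) = 1/3 ≈ 0.33333)
u(H) = 4*H/3 (u(H) = H*(1/3) + H = H/3 + H = 4*H/3)
v(M, L) = -L + M*(4 + M) (v(M, L) = (4 + M)*M - L = M*(4 + M) - L = -L + M*(4 + M))
u(173) + v(-81, t(-6)) = (4/3)*173 + ((-81)**2 - (13/4 + (1/8)*(-6)) + 4*(-81)) = 692/3 + (6561 - (13/4 - 3/4) - 324) = 692/3 + (6561 - 1*5/2 - 324) = 692/3 + (6561 - 5/2 - 324) = 692/3 + 12469/2 = 38791/6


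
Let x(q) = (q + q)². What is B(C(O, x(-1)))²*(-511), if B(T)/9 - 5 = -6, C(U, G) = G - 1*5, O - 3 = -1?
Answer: -41391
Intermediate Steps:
O = 2 (O = 3 - 1 = 2)
x(q) = 4*q² (x(q) = (2*q)² = 4*q²)
C(U, G) = -5 + G (C(U, G) = G - 5 = -5 + G)
B(T) = -9 (B(T) = 45 + 9*(-6) = 45 - 54 = -9)
B(C(O, x(-1)))²*(-511) = (-9)²*(-511) = 81*(-511) = -41391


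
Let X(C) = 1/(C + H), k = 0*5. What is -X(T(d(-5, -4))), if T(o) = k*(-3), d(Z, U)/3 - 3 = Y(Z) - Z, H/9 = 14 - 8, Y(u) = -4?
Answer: -1/54 ≈ -0.018519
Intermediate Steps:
k = 0
H = 54 (H = 9*(14 - 8) = 9*6 = 54)
d(Z, U) = -3 - 3*Z (d(Z, U) = 9 + 3*(-4 - Z) = 9 + (-12 - 3*Z) = -3 - 3*Z)
T(o) = 0 (T(o) = 0*(-3) = 0)
X(C) = 1/(54 + C) (X(C) = 1/(C + 54) = 1/(54 + C))
-X(T(d(-5, -4))) = -1/(54 + 0) = -1/54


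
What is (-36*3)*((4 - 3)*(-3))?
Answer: 324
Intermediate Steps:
(-36*3)*((4 - 3)*(-3)) = -108*(-3) = 324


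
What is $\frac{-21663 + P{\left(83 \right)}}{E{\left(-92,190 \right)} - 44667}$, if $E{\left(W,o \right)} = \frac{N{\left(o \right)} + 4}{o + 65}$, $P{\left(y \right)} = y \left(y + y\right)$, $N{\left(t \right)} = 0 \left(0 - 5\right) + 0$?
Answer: $\frac{2010675}{11390081} \approx 0.17653$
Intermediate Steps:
$N{\left(t \right)} = 0$ ($N{\left(t \right)} = 0 \left(0 - 5\right) + 0 = 0 \left(-5\right) + 0 = 0 + 0 = 0$)
$P{\left(y \right)} = 2 y^{2}$ ($P{\left(y \right)} = y 2 y = 2 y^{2}$)
$E{\left(W,o \right)} = \frac{4}{65 + o}$ ($E{\left(W,o \right)} = \frac{0 + 4}{o + 65} = \frac{4}{65 + o}$)
$\frac{-21663 + P{\left(83 \right)}}{E{\left(-92,190 \right)} - 44667} = \frac{-21663 + 2 \cdot 83^{2}}{\frac{4}{65 + 190} - 44667} = \frac{-21663 + 2 \cdot 6889}{\frac{4}{255} - 44667} = \frac{-21663 + 13778}{4 \cdot \frac{1}{255} - 44667} = - \frac{7885}{\frac{4}{255} - 44667} = - \frac{7885}{- \frac{11390081}{255}} = \left(-7885\right) \left(- \frac{255}{11390081}\right) = \frac{2010675}{11390081}$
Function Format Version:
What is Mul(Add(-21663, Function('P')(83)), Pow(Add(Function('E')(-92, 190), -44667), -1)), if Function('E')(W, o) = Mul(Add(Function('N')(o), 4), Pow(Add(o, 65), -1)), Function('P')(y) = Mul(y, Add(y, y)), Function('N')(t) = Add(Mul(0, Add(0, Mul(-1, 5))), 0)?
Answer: Rational(2010675, 11390081) ≈ 0.17653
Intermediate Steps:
Function('N')(t) = 0 (Function('N')(t) = Add(Mul(0, Add(0, -5)), 0) = Add(Mul(0, -5), 0) = Add(0, 0) = 0)
Function('P')(y) = Mul(2, Pow(y, 2)) (Function('P')(y) = Mul(y, Mul(2, y)) = Mul(2, Pow(y, 2)))
Function('E')(W, o) = Mul(4, Pow(Add(65, o), -1)) (Function('E')(W, o) = Mul(Add(0, 4), Pow(Add(o, 65), -1)) = Mul(4, Pow(Add(65, o), -1)))
Mul(Add(-21663, Function('P')(83)), Pow(Add(Function('E')(-92, 190), -44667), -1)) = Mul(Add(-21663, Mul(2, Pow(83, 2))), Pow(Add(Mul(4, Pow(Add(65, 190), -1)), -44667), -1)) = Mul(Add(-21663, Mul(2, 6889)), Pow(Add(Mul(4, Pow(255, -1)), -44667), -1)) = Mul(Add(-21663, 13778), Pow(Add(Mul(4, Rational(1, 255)), -44667), -1)) = Mul(-7885, Pow(Add(Rational(4, 255), -44667), -1)) = Mul(-7885, Pow(Rational(-11390081, 255), -1)) = Mul(-7885, Rational(-255, 11390081)) = Rational(2010675, 11390081)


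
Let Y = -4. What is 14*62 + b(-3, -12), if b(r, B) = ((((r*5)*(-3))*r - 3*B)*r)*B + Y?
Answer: -2700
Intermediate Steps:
b(r, B) = -4 + B*r*(-15*r² - 3*B) (b(r, B) = ((((r*5)*(-3))*r - 3*B)*r)*B - 4 = ((((5*r)*(-3))*r - 3*B)*r)*B - 4 = (((-15*r)*r - 3*B)*r)*B - 4 = ((-15*r² - 3*B)*r)*B - 4 = (r*(-15*r² - 3*B))*B - 4 = B*r*(-15*r² - 3*B) - 4 = -4 + B*r*(-15*r² - 3*B))
14*62 + b(-3, -12) = 14*62 + (-4 - 15*(-12)*(-3)³ - 3*(-3)*(-12)²) = 868 + (-4 - 15*(-12)*(-27) - 3*(-3)*144) = 868 + (-4 - 4860 + 1296) = 868 - 3568 = -2700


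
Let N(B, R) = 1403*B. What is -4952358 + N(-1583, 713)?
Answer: -7173307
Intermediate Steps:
-4952358 + N(-1583, 713) = -4952358 + 1403*(-1583) = -4952358 - 2220949 = -7173307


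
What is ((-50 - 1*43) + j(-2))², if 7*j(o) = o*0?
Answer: 8649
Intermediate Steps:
j(o) = 0 (j(o) = (o*0)/7 = (⅐)*0 = 0)
((-50 - 1*43) + j(-2))² = ((-50 - 1*43) + 0)² = ((-50 - 43) + 0)² = (-93 + 0)² = (-93)² = 8649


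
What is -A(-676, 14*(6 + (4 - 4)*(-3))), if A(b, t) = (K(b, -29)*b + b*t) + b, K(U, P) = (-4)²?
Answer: 68276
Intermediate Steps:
K(U, P) = 16
A(b, t) = 17*b + b*t (A(b, t) = (16*b + b*t) + b = 17*b + b*t)
-A(-676, 14*(6 + (4 - 4)*(-3))) = -(-676)*(17 + 14*(6 + (4 - 4)*(-3))) = -(-676)*(17 + 14*(6 + 0*(-3))) = -(-676)*(17 + 14*(6 + 0)) = -(-676)*(17 + 14*6) = -(-676)*(17 + 84) = -(-676)*101 = -1*(-68276) = 68276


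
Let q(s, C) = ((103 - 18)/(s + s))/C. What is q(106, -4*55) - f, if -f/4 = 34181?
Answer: 1275361455/9328 ≈ 1.3672e+5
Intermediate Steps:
f = -136724 (f = -4*34181 = -136724)
q(s, C) = 85/(2*C*s) (q(s, C) = (85/((2*s)))/C = (85*(1/(2*s)))/C = (85/(2*s))/C = 85/(2*C*s))
q(106, -4*55) - f = (85/2)/(-4*55*106) - 1*(-136724) = (85/2)*(1/106)/(-220) + 136724 = (85/2)*(-1/220)*(1/106) + 136724 = -17/9328 + 136724 = 1275361455/9328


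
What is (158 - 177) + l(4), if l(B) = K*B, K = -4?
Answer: -35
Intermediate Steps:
l(B) = -4*B
(158 - 177) + l(4) = (158 - 177) - 4*4 = -19 - 16 = -35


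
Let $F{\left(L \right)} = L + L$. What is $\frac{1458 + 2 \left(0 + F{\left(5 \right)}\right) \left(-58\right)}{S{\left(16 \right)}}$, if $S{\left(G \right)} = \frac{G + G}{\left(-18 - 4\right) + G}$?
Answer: $- \frac{447}{8} \approx -55.875$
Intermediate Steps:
$F{\left(L \right)} = 2 L$
$S{\left(G \right)} = \frac{2 G}{-22 + G}$ ($S{\left(G \right)} = \frac{2 G}{\left(-18 - 4\right) + G} = \frac{2 G}{-22 + G}$)
$\frac{1458 + 2 \left(0 + F{\left(5 \right)}\right) \left(-58\right)}{S{\left(16 \right)}} = \frac{1458 + 2 \left(0 + 2 \cdot 5\right) \left(-58\right)}{2 \cdot 16 \frac{1}{-22 + 16}} = \frac{1458 + 2 \left(0 + 10\right) \left(-58\right)}{2 \cdot 16 \frac{1}{-6}} = \frac{1458 + 2 \cdot 10 \left(-58\right)}{2 \cdot 16 \left(- \frac{1}{6}\right)} = \frac{1458 + 20 \left(-58\right)}{- \frac{16}{3}} = \left(1458 - 1160\right) \left(- \frac{3}{16}\right) = 298 \left(- \frac{3}{16}\right) = - \frac{447}{8}$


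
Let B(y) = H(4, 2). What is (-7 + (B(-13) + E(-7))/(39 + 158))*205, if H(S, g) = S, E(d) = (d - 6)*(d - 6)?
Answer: -247230/197 ≈ -1255.0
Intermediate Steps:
E(d) = (-6 + d)² (E(d) = (-6 + d)*(-6 + d) = (-6 + d)²)
B(y) = 4
(-7 + (B(-13) + E(-7))/(39 + 158))*205 = (-7 + (4 + (-6 - 7)²)/(39 + 158))*205 = (-7 + (4 + (-13)²)/197)*205 = (-7 + (4 + 169)*(1/197))*205 = (-7 + 173*(1/197))*205 = (-7 + 173/197)*205 = -1206/197*205 = -247230/197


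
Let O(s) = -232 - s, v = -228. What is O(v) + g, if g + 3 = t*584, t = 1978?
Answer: 1155145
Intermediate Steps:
g = 1155149 (g = -3 + 1978*584 = -3 + 1155152 = 1155149)
O(v) + g = (-232 - 1*(-228)) + 1155149 = (-232 + 228) + 1155149 = -4 + 1155149 = 1155145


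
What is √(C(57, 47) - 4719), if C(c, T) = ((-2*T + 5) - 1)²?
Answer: 7*√69 ≈ 58.146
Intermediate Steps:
C(c, T) = (4 - 2*T)² (C(c, T) = ((5 - 2*T) - 1)² = (4 - 2*T)²)
√(C(57, 47) - 4719) = √(4*(-2 + 47)² - 4719) = √(4*45² - 4719) = √(4*2025 - 4719) = √(8100 - 4719) = √3381 = 7*√69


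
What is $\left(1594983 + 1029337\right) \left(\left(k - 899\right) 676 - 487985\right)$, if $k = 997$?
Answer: $-1106772843840$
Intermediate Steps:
$\left(1594983 + 1029337\right) \left(\left(k - 899\right) 676 - 487985\right) = \left(1594983 + 1029337\right) \left(\left(997 - 899\right) 676 - 487985\right) = 2624320 \left(98 \cdot 676 - 487985\right) = 2624320 \left(66248 - 487985\right) = 2624320 \left(-421737\right) = -1106772843840$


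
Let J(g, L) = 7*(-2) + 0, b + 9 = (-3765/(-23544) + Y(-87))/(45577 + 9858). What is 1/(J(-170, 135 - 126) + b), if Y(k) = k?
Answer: -435053880/10006920761 ≈ -0.043475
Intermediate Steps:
b = -3916166441/435053880 (b = -9 + (-3765/(-23544) - 87)/(45577 + 9858) = -9 + (-3765*(-1/23544) - 87)/55435 = -9 + (1255/7848 - 87)*(1/55435) = -9 - 681521/7848*1/55435 = -9 - 681521/435053880 = -3916166441/435053880 ≈ -9.0016)
J(g, L) = -14 (J(g, L) = -14 + 0 = -14)
1/(J(-170, 135 - 126) + b) = 1/(-14 - 3916166441/435053880) = 1/(-10006920761/435053880) = -435053880/10006920761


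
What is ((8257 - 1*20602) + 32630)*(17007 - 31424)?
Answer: -292448845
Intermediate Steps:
((8257 - 1*20602) + 32630)*(17007 - 31424) = ((8257 - 20602) + 32630)*(-14417) = (-12345 + 32630)*(-14417) = 20285*(-14417) = -292448845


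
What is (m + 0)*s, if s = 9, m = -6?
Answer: -54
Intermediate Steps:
(m + 0)*s = (-6 + 0)*9 = -6*9 = -54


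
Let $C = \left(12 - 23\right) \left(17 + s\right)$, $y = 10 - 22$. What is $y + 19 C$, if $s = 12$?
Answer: $-6073$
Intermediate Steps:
$y = -12$ ($y = 10 - 22 = -12$)
$C = -319$ ($C = \left(12 - 23\right) \left(17 + 12\right) = \left(-11\right) 29 = -319$)
$y + 19 C = -12 + 19 \left(-319\right) = -12 - 6061 = -6073$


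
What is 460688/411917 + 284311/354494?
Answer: 280423666059/146022104998 ≈ 1.9204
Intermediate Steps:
460688/411917 + 284311/354494 = 280423666059/146022104998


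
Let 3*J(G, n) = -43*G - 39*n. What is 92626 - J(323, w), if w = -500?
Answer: 272267/3 ≈ 90756.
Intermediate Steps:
J(G, n) = -13*n - 43*G/3 (J(G, n) = (-43*G - 39*n)/3 = -13*n - 43*G/3)
92626 - J(323, w) = 92626 - (-13*(-500) - 43/3*323) = 92626 - (6500 - 13889/3) = 92626 - 1*5611/3 = 92626 - 5611/3 = 272267/3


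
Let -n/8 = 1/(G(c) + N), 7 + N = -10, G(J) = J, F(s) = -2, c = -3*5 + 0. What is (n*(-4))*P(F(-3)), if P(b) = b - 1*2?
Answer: 4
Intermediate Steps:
c = -15 (c = -15 + 0 = -15)
P(b) = -2 + b (P(b) = b - 2 = -2 + b)
N = -17 (N = -7 - 10 = -17)
n = ¼ (n = -8/(-15 - 17) = -8/(-32) = -8*(-1/32) = ¼ ≈ 0.25000)
(n*(-4))*P(F(-3)) = ((¼)*(-4))*(-2 - 2) = -1*(-4) = 4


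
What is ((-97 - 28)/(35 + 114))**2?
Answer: 15625/22201 ≈ 0.70380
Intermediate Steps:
((-97 - 28)/(35 + 114))**2 = (-125/149)**2 = 15625/22201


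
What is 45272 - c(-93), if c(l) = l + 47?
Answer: 45318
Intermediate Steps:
c(l) = 47 + l
45272 - c(-93) = 45272 - (47 - 93) = 45272 - 1*(-46) = 45272 + 46 = 45318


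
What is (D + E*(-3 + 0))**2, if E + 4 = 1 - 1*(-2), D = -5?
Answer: 4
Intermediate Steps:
E = -1 (E = -4 + (1 - 1*(-2)) = -4 + (1 + 2) = -4 + 3 = -1)
(D + E*(-3 + 0))**2 = (-5 - (-3 + 0))**2 = (-5 - 1*(-3))**2 = (-5 + 3)**2 = (-2)**2 = 4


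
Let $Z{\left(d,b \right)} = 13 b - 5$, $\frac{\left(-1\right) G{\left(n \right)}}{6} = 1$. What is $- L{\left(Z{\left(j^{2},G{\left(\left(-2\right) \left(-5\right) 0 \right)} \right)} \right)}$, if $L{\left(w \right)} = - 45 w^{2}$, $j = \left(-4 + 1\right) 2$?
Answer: $310005$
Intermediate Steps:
$G{\left(n \right)} = -6$ ($G{\left(n \right)} = \left(-6\right) 1 = -6$)
$j = -6$ ($j = \left(-3\right) 2 = -6$)
$Z{\left(d,b \right)} = -5 + 13 b$
$- L{\left(Z{\left(j^{2},G{\left(\left(-2\right) \left(-5\right) 0 \right)} \right)} \right)} = - \left(-45\right) \left(-5 + 13 \left(-6\right)\right)^{2} = - \left(-45\right) \left(-5 - 78\right)^{2} = - \left(-45\right) \left(-83\right)^{2} = - \left(-45\right) 6889 = \left(-1\right) \left(-310005\right) = 310005$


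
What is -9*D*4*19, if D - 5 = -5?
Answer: 0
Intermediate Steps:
D = 0 (D = 5 - 5 = 0)
-9*D*4*19 = -0*4*19 = -9*0*19 = 0*19 = 0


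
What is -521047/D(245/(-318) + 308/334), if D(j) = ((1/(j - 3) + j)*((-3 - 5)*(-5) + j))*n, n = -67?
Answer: -222275220233361252012/228801871500902741 ≈ -971.47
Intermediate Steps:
D(j) = -67*(40 + j)*(j + 1/(-3 + j)) (D(j) = ((1/(j - 3) + j)*((-3 - 5)*(-5) + j))*(-67) = ((1/(-3 + j) + j)*(-8*(-5) + j))*(-67) = ((j + 1/(-3 + j))*(40 + j))*(-67) = ((40 + j)*(j + 1/(-3 + j)))*(-67) = -67*(40 + j)*(j + 1/(-3 + j)))
-521047/D(245/(-318) + 308/334) = -521047*(-3 + (245/(-318) + 308/334))/(67*(-40 - (245/(-318) + 308/334)³ - 37*(245/(-318) + 308/334)² + 119*(245/(-318) + 308/334))) = -521047*(-3 + (245*(-1/318) + 308*(1/334)))/(67*(-40 - (245*(-1/318) + 308*(1/334))³ - 37*(245*(-1/318) + 308*(1/334))² + 119*(245*(-1/318) + 308*(1/334)))) = -521047*(-3 + (-245/318 + 154/167))/(67*(-40 - (-245/318 + 154/167)³ - 37*(-245/318 + 154/167)² + 119*(-245/318 + 154/167))) = -521047*(-3 + 8057/53106)/(67*(-40 - (8057/53106)³ - 37*(8057/53106)² + 119*(8057/53106))) = -521047*(-151261/(3558102*(-40 - 1*523022161193/149772049715016 - 37*64915249/2820247236 + 958783/53106))) = -521047*(-151261/(3558102*(-40 - 523022161193/149772049715016 - 2401864213/2820247236 + 958783/53106))) = -521047/(67*(-53106/151261)*(-3414953305983623/149772049715016)) = -521047/228801871500902741/426593417164596 = -521047*426593417164596/228801871500902741 = -222275220233361252012/228801871500902741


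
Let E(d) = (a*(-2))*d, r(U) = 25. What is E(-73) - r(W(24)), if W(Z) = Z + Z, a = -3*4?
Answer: -1777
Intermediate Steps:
a = -12
W(Z) = 2*Z
E(d) = 24*d (E(d) = (-12*(-2))*d = 24*d)
E(-73) - r(W(24)) = 24*(-73) - 1*25 = -1752 - 25 = -1777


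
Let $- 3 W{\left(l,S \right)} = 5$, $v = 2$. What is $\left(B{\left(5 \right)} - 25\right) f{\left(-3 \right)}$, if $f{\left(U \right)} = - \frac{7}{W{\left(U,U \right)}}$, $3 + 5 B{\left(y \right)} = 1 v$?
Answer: $- \frac{2646}{25} \approx -105.84$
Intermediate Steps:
$B{\left(y \right)} = - \frac{1}{5}$ ($B{\left(y \right)} = - \frac{3}{5} + \frac{1 \cdot 2}{5} = - \frac{3}{5} + \frac{1}{5} \cdot 2 = - \frac{3}{5} + \frac{2}{5} = - \frac{1}{5}$)
$W{\left(l,S \right)} = - \frac{5}{3}$ ($W{\left(l,S \right)} = \left(- \frac{1}{3}\right) 5 = - \frac{5}{3}$)
$f{\left(U \right)} = \frac{21}{5}$ ($f{\left(U \right)} = - \frac{7}{- \frac{5}{3}} = \left(-7\right) \left(- \frac{3}{5}\right) = \frac{21}{5}$)
$\left(B{\left(5 \right)} - 25\right) f{\left(-3 \right)} = \left(- \frac{1}{5} - 25\right) \frac{21}{5} = \left(- \frac{126}{5}\right) \frac{21}{5} = - \frac{2646}{25}$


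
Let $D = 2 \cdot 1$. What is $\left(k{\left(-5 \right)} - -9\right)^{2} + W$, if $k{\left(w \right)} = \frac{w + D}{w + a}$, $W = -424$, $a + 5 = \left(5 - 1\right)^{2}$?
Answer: $- \frac{1407}{4} \approx -351.75$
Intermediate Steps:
$a = 11$ ($a = -5 + \left(5 - 1\right)^{2} = -5 + 4^{2} = -5 + 16 = 11$)
$D = 2$
$k{\left(w \right)} = \frac{2 + w}{11 + w}$ ($k{\left(w \right)} = \frac{w + 2}{w + 11} = \frac{2 + w}{11 + w}$)
$\left(k{\left(-5 \right)} - -9\right)^{2} + W = \left(\frac{2 - 5}{11 - 5} - -9\right)^{2} - 424 = \left(\frac{1}{6} \left(-3\right) + 9\right)^{2} - 424 = \left(- \frac{1}{2} + 9\right)^{2} - 424 = \left(\frac{17}{2}\right)^{2} - 424 = \frac{289}{4} - 424 = - \frac{1407}{4}$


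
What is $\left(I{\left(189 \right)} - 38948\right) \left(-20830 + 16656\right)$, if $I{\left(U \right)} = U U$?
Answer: $13469498$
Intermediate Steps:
$I{\left(U \right)} = U^{2}$
$\left(I{\left(189 \right)} - 38948\right) \left(-20830 + 16656\right) = \left(189^{2} - 38948\right) \left(-20830 + 16656\right) = \left(35721 - 38948\right) \left(-4174\right) = \left(-3227\right) \left(-4174\right) = 13469498$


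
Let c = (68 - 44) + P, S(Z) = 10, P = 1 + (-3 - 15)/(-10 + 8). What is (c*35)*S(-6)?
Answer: 11900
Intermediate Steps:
P = 10 (P = 1 - 18/(-2) = 1 - 18*(-½) = 1 + 9 = 10)
c = 34 (c = (68 - 44) + 10 = 24 + 10 = 34)
(c*35)*S(-6) = (34*35)*10 = 1190*10 = 11900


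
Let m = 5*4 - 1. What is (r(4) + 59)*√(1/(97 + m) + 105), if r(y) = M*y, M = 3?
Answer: 71*√353249/58 ≈ 727.56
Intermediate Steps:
r(y) = 3*y
m = 19 (m = 20 - 1 = 19)
(r(4) + 59)*√(1/(97 + m) + 105) = (3*4 + 59)*√(1/(97 + 19) + 105) = (12 + 59)*√(1/116 + 105) = 71*√(1/116 + 105) = 71*√(12181/116) = 71*(√353249/58) = 71*√353249/58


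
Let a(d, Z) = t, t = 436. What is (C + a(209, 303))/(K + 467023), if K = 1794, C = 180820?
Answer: 181256/468817 ≈ 0.38662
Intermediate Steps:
a(d, Z) = 436
(C + a(209, 303))/(K + 467023) = (180820 + 436)/(1794 + 467023) = 181256/468817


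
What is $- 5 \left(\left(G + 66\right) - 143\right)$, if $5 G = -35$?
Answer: $420$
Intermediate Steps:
$G = -7$ ($G = \frac{1}{5} \left(-35\right) = -7$)
$- 5 \left(\left(G + 66\right) - 143\right) = - 5 \left(\left(-7 + 66\right) - 143\right) = - 5 \left(59 - 143\right) = \left(-5\right) \left(-84\right) = 420$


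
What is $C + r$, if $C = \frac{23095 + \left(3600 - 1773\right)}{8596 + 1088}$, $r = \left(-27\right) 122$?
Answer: $- \frac{15937087}{4842} \approx -3291.4$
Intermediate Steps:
$r = -3294$
$C = \frac{12461}{4842}$ ($C = \frac{23095 + 1827}{9684} = 24922 \cdot \frac{1}{9684} = \frac{12461}{4842} \approx 2.5735$)
$C + r = \frac{12461}{4842} - 3294 = - \frac{15937087}{4842}$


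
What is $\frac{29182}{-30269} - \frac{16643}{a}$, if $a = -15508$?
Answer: $\frac{51212511}{469411652} \approx 0.1091$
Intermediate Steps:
$\frac{29182}{-30269} - \frac{16643}{a} = \frac{29182}{-30269} - \frac{16643}{-15508} = 29182 \left(- \frac{1}{30269}\right) - - \frac{16643}{15508} = - \frac{29182}{30269} + \frac{16643}{15508} = \frac{51212511}{469411652}$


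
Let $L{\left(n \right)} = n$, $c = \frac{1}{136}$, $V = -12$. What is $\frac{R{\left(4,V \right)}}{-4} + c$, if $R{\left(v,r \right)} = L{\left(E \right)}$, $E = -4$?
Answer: $\frac{137}{136} \approx 1.0074$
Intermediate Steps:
$c = \frac{1}{136} \approx 0.0073529$
$R{\left(v,r \right)} = -4$
$\frac{R{\left(4,V \right)}}{-4} + c = \frac{1}{-4} \left(-4\right) + \frac{1}{136} = \left(- \frac{1}{4}\right) \left(-4\right) + \frac{1}{136} = 1 + \frac{1}{136} = \frac{137}{136}$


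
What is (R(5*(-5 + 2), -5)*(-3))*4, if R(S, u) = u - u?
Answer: 0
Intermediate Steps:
R(S, u) = 0
(R(5*(-5 + 2), -5)*(-3))*4 = (0*(-3))*4 = 0*4 = 0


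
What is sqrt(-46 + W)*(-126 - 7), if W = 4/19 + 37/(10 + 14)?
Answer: -7*I*sqrt(2300178)/12 ≈ -884.7*I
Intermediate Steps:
W = 799/456 (W = 4*(1/19) + 37/24 = 4/19 + 37*(1/24) = 4/19 + 37/24 = 799/456 ≈ 1.7522)
sqrt(-46 + W)*(-126 - 7) = sqrt(-46 + 799/456)*(-126 - 7) = sqrt(-20177/456)*(-133) = (I*sqrt(2300178)/228)*(-133) = -7*I*sqrt(2300178)/12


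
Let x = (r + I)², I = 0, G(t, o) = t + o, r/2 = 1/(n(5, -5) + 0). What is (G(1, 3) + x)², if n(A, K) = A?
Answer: 10816/625 ≈ 17.306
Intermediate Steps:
r = ⅖ (r = 2/(5 + 0) = 2/5 = 2*(⅕) = ⅖ ≈ 0.40000)
G(t, o) = o + t
x = 4/25 (x = (⅖ + 0)² = (⅖)² = 4/25 ≈ 0.16000)
(G(1, 3) + x)² = ((3 + 1) + 4/25)² = (4 + 4/25)² = (104/25)² = 10816/625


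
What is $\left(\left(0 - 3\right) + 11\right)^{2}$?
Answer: $64$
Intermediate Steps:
$\left(\left(0 - 3\right) + 11\right)^{2} = \left(-3 + 11\right)^{2} = 8^{2} = 64$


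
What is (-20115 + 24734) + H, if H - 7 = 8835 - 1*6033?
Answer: 7428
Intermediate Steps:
H = 2809 (H = 7 + (8835 - 1*6033) = 7 + (8835 - 6033) = 7 + 2802 = 2809)
(-20115 + 24734) + H = (-20115 + 24734) + 2809 = 4619 + 2809 = 7428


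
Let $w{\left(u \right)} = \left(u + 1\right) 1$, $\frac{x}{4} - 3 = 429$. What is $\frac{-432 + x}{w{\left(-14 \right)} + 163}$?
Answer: $\frac{216}{25} \approx 8.64$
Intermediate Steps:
$x = 1728$ ($x = 12 + 4 \cdot 429 = 12 + 1716 = 1728$)
$w{\left(u \right)} = 1 + u$ ($w{\left(u \right)} = \left(1 + u\right) 1 = 1 + u$)
$\frac{-432 + x}{w{\left(-14 \right)} + 163} = \frac{-432 + 1728}{\left(1 - 14\right) + 163} = \frac{1296}{-13 + 163} = \frac{1296}{150} = 1296 \cdot \frac{1}{150} = \frac{216}{25}$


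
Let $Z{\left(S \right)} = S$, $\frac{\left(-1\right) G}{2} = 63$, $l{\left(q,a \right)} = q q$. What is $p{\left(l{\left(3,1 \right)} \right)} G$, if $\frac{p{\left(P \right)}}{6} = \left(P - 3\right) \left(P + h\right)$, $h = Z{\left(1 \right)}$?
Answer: $-45360$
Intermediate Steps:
$l{\left(q,a \right)} = q^{2}$
$G = -126$ ($G = \left(-2\right) 63 = -126$)
$h = 1$
$p{\left(P \right)} = 6 \left(1 + P\right) \left(-3 + P\right)$ ($p{\left(P \right)} = 6 \left(P - 3\right) \left(P + 1\right) = 6 \left(-3 + P\right) \left(1 + P\right) = 6 \left(1 + P\right) \left(-3 + P\right)$)
$p{\left(l{\left(3,1 \right)} \right)} G = \left(-18 - 12 \cdot 3^{2} + 6 \left(3^{2}\right)^{2}\right) \left(-126\right) = \left(-18 - 108 + 6 \cdot 9^{2}\right) \left(-126\right) = \left(-18 - 108 + 6 \cdot 81\right) \left(-126\right) = \left(-18 - 108 + 486\right) \left(-126\right) = 360 \left(-126\right) = -45360$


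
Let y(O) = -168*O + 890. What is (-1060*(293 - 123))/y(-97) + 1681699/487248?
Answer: -29450205293/4186922064 ≈ -7.0339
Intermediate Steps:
y(O) = 890 - 168*O
(-1060*(293 - 123))/y(-97) + 1681699/487248 = (-1060*(293 - 123))/(890 - 168*(-97)) + 1681699/487248 = (-1060*170)/(890 + 16296) + 1681699*(1/487248) = -180200/17186 + 1681699/487248 = -180200*1/17186 + 1681699/487248 = -90100/8593 + 1681699/487248 = -29450205293/4186922064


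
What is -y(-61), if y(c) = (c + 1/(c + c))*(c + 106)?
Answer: 334935/122 ≈ 2745.4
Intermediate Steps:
y(c) = (106 + c)*(c + 1/(2*c)) (y(c) = (c + 1/(2*c))*(106 + c) = (106 + c)*(c + 1/(2*c)))
-y(-61) = -(½ + (-61)² + 53/(-61) + 106*(-61)) = -(½ + 3721 + 53*(-1/61) - 6466) = -(½ + 3721 - 53/61 - 6466) = -1*(-334935/122) = 334935/122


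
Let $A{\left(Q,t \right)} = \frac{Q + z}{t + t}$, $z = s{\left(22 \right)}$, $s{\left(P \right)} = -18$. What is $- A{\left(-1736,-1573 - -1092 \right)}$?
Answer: $- \frac{877}{481} \approx -1.8233$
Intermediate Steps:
$z = -18$
$A{\left(Q,t \right)} = \frac{-18 + Q}{2 t}$ ($A{\left(Q,t \right)} = \frac{Q - 18}{t + t} = \frac{-18 + Q}{2 t}$)
$- A{\left(-1736,-1573 - -1092 \right)} = - \frac{-18 - 1736}{2 \left(-1573 - -1092\right)} = - \frac{-1754}{2 \left(-1573 + 1092\right)} = - \frac{-1754}{2 \left(-481\right)} = - \frac{\left(-1\right) \left(-1754\right)}{2 \cdot 481} = \left(-1\right) \frac{877}{481} = - \frac{877}{481}$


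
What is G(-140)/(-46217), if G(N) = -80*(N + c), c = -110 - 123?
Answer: -29840/46217 ≈ -0.64565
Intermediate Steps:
c = -233
G(N) = 18640 - 80*N (G(N) = -80*(N - 233) = -80*(-233 + N) = 18640 - 80*N)
G(-140)/(-46217) = (18640 - 80*(-140))/(-46217) = (18640 + 11200)*(-1/46217) = 29840*(-1/46217) = -29840/46217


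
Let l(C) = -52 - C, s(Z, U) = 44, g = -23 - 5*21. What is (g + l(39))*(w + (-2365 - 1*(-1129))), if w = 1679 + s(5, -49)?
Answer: -106653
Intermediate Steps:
g = -128 (g = -23 - 105 = -128)
w = 1723 (w = 1679 + 44 = 1723)
(g + l(39))*(w + (-2365 - 1*(-1129))) = (-128 + (-52 - 1*39))*(1723 + (-2365 - 1*(-1129))) = (-128 + (-52 - 39))*(1723 + (-2365 + 1129)) = (-128 - 91)*(1723 - 1236) = -219*487 = -106653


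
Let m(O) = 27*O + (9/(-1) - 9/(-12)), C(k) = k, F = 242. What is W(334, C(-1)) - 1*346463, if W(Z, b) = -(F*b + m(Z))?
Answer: -1420923/4 ≈ -3.5523e+5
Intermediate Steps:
m(O) = -33/4 + 27*O (m(O) = 27*O + (9*(-1) - 9*(-1/12)) = 27*O + (-9 + ¾) = 27*O - 33/4 = -33/4 + 27*O)
W(Z, b) = 33/4 - 242*b - 27*Z (W(Z, b) = -(242*b + (-33/4 + 27*Z)) = -(-33/4 + 27*Z + 242*b) = 33/4 - 242*b - 27*Z)
W(334, C(-1)) - 1*346463 = (33/4 - 242*(-1) - 27*334) - 1*346463 = (33/4 + 242 - 9018) - 346463 = -35071/4 - 346463 = -1420923/4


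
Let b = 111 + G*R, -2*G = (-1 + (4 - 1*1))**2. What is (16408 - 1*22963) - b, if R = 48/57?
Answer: -126622/19 ≈ -6664.3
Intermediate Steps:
G = -2 (G = -(-1 + (4 - 1*1))**2/2 = -(-1 + (4 - 1))**2/2 = -(-1 + 3)**2/2 = -1/2*2**2 = -1/2*4 = -2)
R = 16/19 (R = 48*(1/57) = 16/19 ≈ 0.84210)
b = 2077/19 (b = 111 - 2*16/19 = 111 - 32/19 = 2077/19 ≈ 109.32)
(16408 - 1*22963) - b = (16408 - 1*22963) - 1*2077/19 = (16408 - 22963) - 2077/19 = -6555 - 2077/19 = -126622/19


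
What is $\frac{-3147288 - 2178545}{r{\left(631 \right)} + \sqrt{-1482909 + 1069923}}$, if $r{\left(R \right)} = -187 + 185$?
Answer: $\frac{5325833}{206495} + \frac{5325833 i \sqrt{412986}}{412990} \approx 25.792 + 8287.3 i$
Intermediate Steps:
$r{\left(R \right)} = -2$
$\frac{-3147288 - 2178545}{r{\left(631 \right)} + \sqrt{-1482909 + 1069923}} = \frac{-3147288 - 2178545}{-2 + \sqrt{-1482909 + 1069923}} = - \frac{5325833}{-2 + \sqrt{-412986}} = - \frac{5325833}{-2 + i \sqrt{412986}}$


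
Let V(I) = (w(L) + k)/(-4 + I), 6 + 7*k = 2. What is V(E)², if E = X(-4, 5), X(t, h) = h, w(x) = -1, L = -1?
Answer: 121/49 ≈ 2.4694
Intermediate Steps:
k = -4/7 (k = -6/7 + (⅐)*2 = -6/7 + 2/7 = -4/7 ≈ -0.57143)
E = 5
V(I) = -11/(7*(-4 + I)) (V(I) = (-1 - 4/7)/(-4 + I) = -11/7/(-4 + I) = -11/(7*(-4 + I)))
V(E)² = (-11/(-28 + 7*5))² = (-11/(-28 + 35))² = (-11/7)² = 121/49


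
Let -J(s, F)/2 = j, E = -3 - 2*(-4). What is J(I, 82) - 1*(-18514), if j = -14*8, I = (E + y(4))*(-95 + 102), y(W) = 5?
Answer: 18738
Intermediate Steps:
E = 5 (E = -3 + 8 = 5)
I = 70 (I = (5 + 5)*(-95 + 102) = 10*7 = 70)
j = -112
J(s, F) = 224 (J(s, F) = -2*(-112) = 224)
J(I, 82) - 1*(-18514) = 224 - 1*(-18514) = 224 + 18514 = 18738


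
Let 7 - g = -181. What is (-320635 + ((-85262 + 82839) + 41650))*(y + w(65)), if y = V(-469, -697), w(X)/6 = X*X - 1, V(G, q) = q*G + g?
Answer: -99175214400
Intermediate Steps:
g = 188 (g = 7 - 1*(-181) = 7 + 181 = 188)
V(G, q) = 188 + G*q (V(G, q) = q*G + 188 = G*q + 188 = 188 + G*q)
w(X) = -6 + 6*X² (w(X) = 6*(X*X - 1) = 6*(X² - 1) = 6*(-1 + X²) = -6 + 6*X²)
y = 327081 (y = 188 - 469*(-697) = 188 + 326893 = 327081)
(-320635 + ((-85262 + 82839) + 41650))*(y + w(65)) = (-320635 + ((-85262 + 82839) + 41650))*(327081 + (-6 + 6*65²)) = (-320635 + (-2423 + 41650))*(327081 + (-6 + 6*4225)) = (-320635 + 39227)*(327081 + (-6 + 25350)) = -281408*(327081 + 25344) = -281408*352425 = -99175214400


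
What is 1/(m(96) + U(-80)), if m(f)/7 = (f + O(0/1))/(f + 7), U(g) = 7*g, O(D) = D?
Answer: -103/57008 ≈ -0.0018068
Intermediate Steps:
m(f) = 7*f/(7 + f) (m(f) = 7*((f + 0/1)/(f + 7)) = 7*((f + 0*1)/(7 + f)) = 7*((f + 0)/(7 + f)) = 7*(f/(7 + f)) = 7*f/(7 + f))
1/(m(96) + U(-80)) = 1/(7*96/(7 + 96) + 7*(-80)) = 1/(7*96/103 - 560) = 1/(7*96*(1/103) - 560) = 1/(672/103 - 560) = 1/(-57008/103) = -103/57008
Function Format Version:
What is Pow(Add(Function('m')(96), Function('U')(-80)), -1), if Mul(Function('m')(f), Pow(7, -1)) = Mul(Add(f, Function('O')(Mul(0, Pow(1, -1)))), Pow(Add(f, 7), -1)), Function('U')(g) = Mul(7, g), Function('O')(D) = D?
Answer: Rational(-103, 57008) ≈ -0.0018068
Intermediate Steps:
Function('m')(f) = Mul(7, f, Pow(Add(7, f), -1)) (Function('m')(f) = Mul(7, Mul(Add(f, Mul(0, Pow(1, -1))), Pow(Add(f, 7), -1))) = Mul(7, Mul(Add(f, Mul(0, 1)), Pow(Add(7, f), -1))) = Mul(7, Mul(Add(f, 0), Pow(Add(7, f), -1))) = Mul(7, Mul(f, Pow(Add(7, f), -1))) = Mul(7, f, Pow(Add(7, f), -1)))
Pow(Add(Function('m')(96), Function('U')(-80)), -1) = Pow(Add(Mul(7, 96, Pow(Add(7, 96), -1)), Mul(7, -80)), -1) = Pow(Add(Mul(7, 96, Pow(103, -1)), -560), -1) = Pow(Add(Mul(7, 96, Rational(1, 103)), -560), -1) = Pow(Add(Rational(672, 103), -560), -1) = Pow(Rational(-57008, 103), -1) = Rational(-103, 57008)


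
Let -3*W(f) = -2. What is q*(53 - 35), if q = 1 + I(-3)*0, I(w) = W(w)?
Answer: 18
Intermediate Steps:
W(f) = ⅔ (W(f) = -⅓*(-2) = ⅔)
I(w) = ⅔
q = 1 (q = 1 + (⅔)*0 = 1 + 0 = 1)
q*(53 - 35) = 1*(53 - 35) = 1*18 = 18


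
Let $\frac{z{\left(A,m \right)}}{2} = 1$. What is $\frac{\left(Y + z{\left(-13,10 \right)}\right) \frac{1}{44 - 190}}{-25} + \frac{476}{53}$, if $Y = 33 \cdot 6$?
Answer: $\frac{34960}{3869} \approx 9.0359$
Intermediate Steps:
$z{\left(A,m \right)} = 2$ ($z{\left(A,m \right)} = 2 \cdot 1 = 2$)
$Y = 198$
$\frac{\left(Y + z{\left(-13,10 \right)}\right) \frac{1}{44 - 190}}{-25} + \frac{476}{53} = \frac{\left(198 + 2\right) \frac{1}{44 - 190}}{-25} + \frac{476}{53} = \frac{200}{-146} \left(- \frac{1}{25}\right) + 476 \cdot \frac{1}{53} = 200 \left(- \frac{1}{146}\right) \left(- \frac{1}{25}\right) + \frac{476}{53} = \left(- \frac{100}{73}\right) \left(- \frac{1}{25}\right) + \frac{476}{53} = \frac{4}{73} + \frac{476}{53} = \frac{34960}{3869}$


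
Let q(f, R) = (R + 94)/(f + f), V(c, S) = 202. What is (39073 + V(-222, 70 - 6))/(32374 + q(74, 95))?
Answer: 5812700/4791541 ≈ 1.2131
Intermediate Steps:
q(f, R) = (94 + R)/(2*f) (q(f, R) = (94 + R)/((2*f)) = (94 + R)*(1/(2*f)) = (94 + R)/(2*f))
(39073 + V(-222, 70 - 6))/(32374 + q(74, 95)) = (39073 + 202)/(32374 + (½)*(94 + 95)/74) = 39275/(32374 + (½)*(1/74)*189) = 39275/(32374 + 189/148) = 39275/(4791541/148) = 39275*(148/4791541) = 5812700/4791541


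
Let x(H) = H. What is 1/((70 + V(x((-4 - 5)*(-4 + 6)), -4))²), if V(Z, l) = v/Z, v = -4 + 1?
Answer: 36/177241 ≈ 0.00020311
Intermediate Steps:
v = -3
V(Z, l) = -3/Z
1/((70 + V(x((-4 - 5)*(-4 + 6)), -4))²) = 1/((70 - 3*1/((-4 - 5)*(-4 + 6)))²) = 1/((70 - 3/((-9*2)))²) = 1/((70 - 3/(-18))²) = 1/((70 - 3*(-1/18))²) = 1/((70 + ⅙)²) = 1/((421/6)²) = 1/(177241/36) = 36/177241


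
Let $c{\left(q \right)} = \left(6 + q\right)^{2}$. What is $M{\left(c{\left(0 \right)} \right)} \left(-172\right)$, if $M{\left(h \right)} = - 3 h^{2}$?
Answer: $668736$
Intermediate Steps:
$M{\left(c{\left(0 \right)} \right)} \left(-172\right) = - 3 \left(\left(6 + 0\right)^{2}\right)^{2} \left(-172\right) = - 3 \left(6^{2}\right)^{2} \left(-172\right) = - 3 \cdot 36^{2} \left(-172\right) = \left(-3\right) 1296 \left(-172\right) = \left(-3888\right) \left(-172\right) = 668736$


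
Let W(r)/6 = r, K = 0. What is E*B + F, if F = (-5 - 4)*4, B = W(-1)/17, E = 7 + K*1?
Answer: -654/17 ≈ -38.471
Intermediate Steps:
W(r) = 6*r
E = 7 (E = 7 + 0*1 = 7 + 0 = 7)
B = -6/17 (B = (6*(-1))/17 = -6*1/17 = -6/17 ≈ -0.35294)
F = -36 (F = -9*4 = -36)
E*B + F = 7*(-6/17) - 36 = -42/17 - 36 = -654/17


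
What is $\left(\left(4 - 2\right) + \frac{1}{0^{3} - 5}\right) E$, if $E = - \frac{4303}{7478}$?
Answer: $- \frac{38727}{37390} \approx -1.0358$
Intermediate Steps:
$E = - \frac{4303}{7478}$ ($E = \left(-4303\right) \frac{1}{7478} = - \frac{4303}{7478} \approx -0.57542$)
$\left(\left(4 - 2\right) + \frac{1}{0^{3} - 5}\right) E = \left(\left(4 - 2\right) + \frac{1}{0^{3} - 5}\right) \left(- \frac{4303}{7478}\right) = \left(\left(4 - 2\right) + \frac{1}{0 - 5}\right) \left(- \frac{4303}{7478}\right) = \left(2 + \frac{1}{-5}\right) \left(- \frac{4303}{7478}\right) = \left(2 - \frac{1}{5}\right) \left(- \frac{4303}{7478}\right) = \frac{9}{5} \left(- \frac{4303}{7478}\right) = - \frac{38727}{37390}$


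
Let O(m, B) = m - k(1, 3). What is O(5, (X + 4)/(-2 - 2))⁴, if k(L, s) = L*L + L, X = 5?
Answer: 81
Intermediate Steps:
k(L, s) = L + L² (k(L, s) = L² + L = L + L²)
O(m, B) = -2 + m (O(m, B) = m - (1 + 1) = m - 2 = -2 + m)
O(5, (X + 4)/(-2 - 2))⁴ = (-2 + 5)⁴ = 3⁴ = 81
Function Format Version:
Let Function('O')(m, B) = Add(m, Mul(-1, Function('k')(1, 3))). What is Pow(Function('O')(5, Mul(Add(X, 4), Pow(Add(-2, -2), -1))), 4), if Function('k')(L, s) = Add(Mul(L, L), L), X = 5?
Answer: 81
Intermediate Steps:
Function('k')(L, s) = Add(L, Pow(L, 2)) (Function('k')(L, s) = Add(Pow(L, 2), L) = Add(L, Pow(L, 2)))
Function('O')(m, B) = Add(-2, m) (Function('O')(m, B) = Add(m, Mul(-1, Mul(1, Add(1, 1)))) = Add(m, Mul(-1, Mul(1, 2))) = Add(m, Mul(-1, 2)) = Add(m, -2) = Add(-2, m))
Pow(Function('O')(5, Mul(Add(X, 4), Pow(Add(-2, -2), -1))), 4) = Pow(Add(-2, 5), 4) = Pow(3, 4) = 81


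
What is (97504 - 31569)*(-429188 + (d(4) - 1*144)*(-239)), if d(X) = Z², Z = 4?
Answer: -26281427260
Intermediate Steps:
d(X) = 16 (d(X) = 4² = 16)
(97504 - 31569)*(-429188 + (d(4) - 1*144)*(-239)) = (97504 - 31569)*(-429188 + (16 - 1*144)*(-239)) = 65935*(-429188 + (16 - 144)*(-239)) = 65935*(-429188 - 128*(-239)) = 65935*(-429188 + 30592) = 65935*(-398596) = -26281427260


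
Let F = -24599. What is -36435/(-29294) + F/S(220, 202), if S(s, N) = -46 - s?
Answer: 182573704/1948051 ≈ 93.721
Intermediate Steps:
-36435/(-29294) + F/S(220, 202) = -36435/(-29294) - 24599/(-46 - 1*220) = -36435*(-1/29294) - 24599/(-46 - 220) = 36435/29294 - 24599/(-266) = 36435/29294 - 24599*(-1/266) = 36435/29294 + 24599/266 = 182573704/1948051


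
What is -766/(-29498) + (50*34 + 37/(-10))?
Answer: 250191117/147490 ≈ 1696.3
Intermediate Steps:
-766/(-29498) + (50*34 + 37/(-10)) = -766*(-1/29498) + (1700 + 37*(-⅒)) = 383/14749 + (1700 - 37/10) = 383/14749 + 16963/10 = 250191117/147490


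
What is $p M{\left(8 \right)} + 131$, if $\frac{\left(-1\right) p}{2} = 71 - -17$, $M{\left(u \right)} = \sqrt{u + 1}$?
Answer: $-397$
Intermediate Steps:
$M{\left(u \right)} = \sqrt{1 + u}$
$p = -176$ ($p = - 2 \left(71 - -17\right) = - 2 \left(71 + 17\right) = \left(-2\right) 88 = -176$)
$p M{\left(8 \right)} + 131 = - 176 \sqrt{1 + 8} + 131 = - 176 \sqrt{9} + 131 = \left(-176\right) 3 + 131 = -528 + 131 = -397$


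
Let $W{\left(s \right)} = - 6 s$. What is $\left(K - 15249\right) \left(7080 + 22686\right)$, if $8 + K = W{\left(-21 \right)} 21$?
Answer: $-375379026$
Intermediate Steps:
$K = 2638$ ($K = -8 + \left(-6\right) \left(-21\right) 21 = -8 + 126 \cdot 21 = -8 + 2646 = 2638$)
$\left(K - 15249\right) \left(7080 + 22686\right) = \left(2638 - 15249\right) \left(7080 + 22686\right) = \left(-12611\right) 29766 = -375379026$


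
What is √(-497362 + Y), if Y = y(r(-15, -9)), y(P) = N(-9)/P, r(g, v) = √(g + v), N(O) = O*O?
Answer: √(-1989448 - 27*I*√6)/2 ≈ 0.011722 - 705.24*I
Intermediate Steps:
N(O) = O²
y(P) = 81/P (y(P) = (-9)²/P = 81/P)
Y = -27*I*√6/4 (Y = 81/(√(-15 - 9)) = 81/(√(-24)) = 81/((2*I*√6)) = 81*(-I*√6/12) = -27*I*√6/4 ≈ -16.534*I)
√(-497362 + Y) = √(-497362 - 27*I*√6/4)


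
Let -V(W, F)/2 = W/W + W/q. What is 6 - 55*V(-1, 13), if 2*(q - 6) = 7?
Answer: 1984/19 ≈ 104.42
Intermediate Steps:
q = 19/2 (q = 6 + (1/2)*7 = 6 + 7/2 = 19/2 ≈ 9.5000)
V(W, F) = -2 - 4*W/19 (V(W, F) = -2*(W/W + W/(19/2)) = -2*(1 + W*(2/19)) = -2*(1 + 2*W/19) = -2 - 4*W/19)
6 - 55*V(-1, 13) = 6 - 55*(-2 - 4/19*(-1)) = 6 - 55*(-2 + 4/19) = 6 - 55*(-34/19) = 6 + 1870/19 = 1984/19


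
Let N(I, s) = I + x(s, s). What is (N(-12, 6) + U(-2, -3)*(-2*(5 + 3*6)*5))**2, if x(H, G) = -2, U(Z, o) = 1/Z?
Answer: 10201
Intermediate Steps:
N(I, s) = -2 + I (N(I, s) = I - 2 = -2 + I)
(N(-12, 6) + U(-2, -3)*(-2*(5 + 3*6)*5))**2 = ((-2 - 12) + (-2*(5 + 3*6)*5)/(-2))**2 = (-14 - (-2*(5 + 18))*5/2)**2 = (-14 - (-2*23)*5/2)**2 = (-14 - (-23)*5)**2 = (-14 - 1/2*(-230))**2 = (-14 + 115)**2 = 101**2 = 10201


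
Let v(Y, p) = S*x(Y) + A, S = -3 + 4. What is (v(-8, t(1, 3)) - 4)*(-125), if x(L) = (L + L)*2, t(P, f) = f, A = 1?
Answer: 4375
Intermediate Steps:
S = 1
x(L) = 4*L (x(L) = (2*L)*2 = 4*L)
v(Y, p) = 1 + 4*Y (v(Y, p) = 1*(4*Y) + 1 = 4*Y + 1 = 1 + 4*Y)
(v(-8, t(1, 3)) - 4)*(-125) = ((1 + 4*(-8)) - 4)*(-125) = ((1 - 32) - 4)*(-125) = (-31 - 4)*(-125) = -35*(-125) = 4375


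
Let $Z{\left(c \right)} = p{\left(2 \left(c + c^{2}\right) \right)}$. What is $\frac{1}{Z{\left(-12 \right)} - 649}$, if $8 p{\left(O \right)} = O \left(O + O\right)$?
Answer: $\frac{1}{16775} \approx 5.9613 \cdot 10^{-5}$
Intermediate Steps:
$p{\left(O \right)} = \frac{O^{2}}{4}$ ($p{\left(O \right)} = \frac{O \left(O + O\right)}{8} = \frac{O 2 O}{8} = \frac{2 O^{2}}{8} = \frac{O^{2}}{4}$)
$Z{\left(c \right)} = \frac{\left(2 c + 2 c^{2}\right)^{2}}{4}$ ($Z{\left(c \right)} = \frac{\left(2 \left(c + c^{2}\right)\right)^{2}}{4} = \frac{\left(2 c + 2 c^{2}\right)^{2}}{4}$)
$\frac{1}{Z{\left(-12 \right)} - 649} = \frac{1}{\left(-12\right)^{2} \left(1 - 12\right)^{2} - 649} = \frac{1}{144 \left(-11\right)^{2} - 649} = \frac{1}{144 \cdot 121 - 649} = \frac{1}{17424 - 649} = \frac{1}{16775}$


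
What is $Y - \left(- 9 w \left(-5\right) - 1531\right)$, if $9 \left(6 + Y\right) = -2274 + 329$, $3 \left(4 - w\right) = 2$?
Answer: $\frac{10430}{9} \approx 1158.9$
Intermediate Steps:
$w = \frac{10}{3}$ ($w = 4 - \frac{2}{3} = \frac{10}{3} \approx 3.3333$)
$Y = - \frac{1999}{9}$ ($Y = -6 + \frac{-2274 + 329}{9} = -6 + \frac{1}{9} \left(-1945\right) = -6 - \frac{1945}{9} = - \frac{1999}{9} \approx -222.11$)
$Y - \left(- 9 w \left(-5\right) - 1531\right) = - \frac{1999}{9} - \left(\left(-9\right) \frac{10}{3} \left(-5\right) - 1531\right) = - \frac{1999}{9} - \left(\left(-30\right) \left(-5\right) - 1531\right) = - \frac{1999}{9} - \left(150 - 1531\right) = - \frac{1999}{9} - -1381 = - \frac{1999}{9} + 1381 = \frac{10430}{9}$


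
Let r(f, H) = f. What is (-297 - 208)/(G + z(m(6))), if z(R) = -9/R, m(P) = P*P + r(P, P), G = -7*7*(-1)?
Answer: -7070/683 ≈ -10.351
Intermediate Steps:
G = 49 (G = -49*(-1) = 49)
m(P) = P + P² (m(P) = P*P + P = P² + P = P + P²)
(-297 - 208)/(G + z(m(6))) = (-297 - 208)/(49 - 9*1/(6*(1 + 6))) = -505/(49 - 9/(6*7)) = -505/(49 - 9/42) = -505/(49 - 9*1/42) = -505/(49 - 3/14) = -505/683/14 = -505*14/683 = -7070/683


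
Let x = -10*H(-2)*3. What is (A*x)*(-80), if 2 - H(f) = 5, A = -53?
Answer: 381600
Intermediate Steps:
H(f) = -3 (H(f) = 2 - 1*5 = 2 - 5 = -3)
x = 90 (x = -(-30)*3 = -10*(-9) = 90)
(A*x)*(-80) = -53*90*(-80) = -4770*(-80) = 381600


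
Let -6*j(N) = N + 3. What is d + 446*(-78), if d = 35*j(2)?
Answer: -208903/6 ≈ -34817.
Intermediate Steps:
j(N) = -½ - N/6 (j(N) = -(N + 3)/6 = -(3 + N)/6 = -½ - N/6)
d = -175/6 (d = 35*(-½ - ⅙*2) = 35*(-½ - ⅓) = 35*(-⅚) = -175/6 ≈ -29.167)
d + 446*(-78) = -175/6 + 446*(-78) = -175/6 - 34788 = -208903/6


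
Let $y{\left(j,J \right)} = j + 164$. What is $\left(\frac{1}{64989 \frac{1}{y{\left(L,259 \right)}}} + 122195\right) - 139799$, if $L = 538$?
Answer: $- \frac{42372802}{2407} \approx -17604.0$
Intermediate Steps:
$y{\left(j,J \right)} = 164 + j$
$\left(\frac{1}{64989 \frac{1}{y{\left(L,259 \right)}}} + 122195\right) - 139799 = \left(\frac{1}{64989 \frac{1}{164 + 538}} + 122195\right) - 139799 = \left(\frac{1}{64989 \cdot \frac{1}{702}} + 122195\right) - 139799 = \left(\frac{1}{\frac{2407}{26}} + 122195\right) - 139799 = \left(\frac{26}{2407} + 122195\right) - 139799 = \frac{294123391}{2407} - 139799 = - \frac{42372802}{2407}$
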